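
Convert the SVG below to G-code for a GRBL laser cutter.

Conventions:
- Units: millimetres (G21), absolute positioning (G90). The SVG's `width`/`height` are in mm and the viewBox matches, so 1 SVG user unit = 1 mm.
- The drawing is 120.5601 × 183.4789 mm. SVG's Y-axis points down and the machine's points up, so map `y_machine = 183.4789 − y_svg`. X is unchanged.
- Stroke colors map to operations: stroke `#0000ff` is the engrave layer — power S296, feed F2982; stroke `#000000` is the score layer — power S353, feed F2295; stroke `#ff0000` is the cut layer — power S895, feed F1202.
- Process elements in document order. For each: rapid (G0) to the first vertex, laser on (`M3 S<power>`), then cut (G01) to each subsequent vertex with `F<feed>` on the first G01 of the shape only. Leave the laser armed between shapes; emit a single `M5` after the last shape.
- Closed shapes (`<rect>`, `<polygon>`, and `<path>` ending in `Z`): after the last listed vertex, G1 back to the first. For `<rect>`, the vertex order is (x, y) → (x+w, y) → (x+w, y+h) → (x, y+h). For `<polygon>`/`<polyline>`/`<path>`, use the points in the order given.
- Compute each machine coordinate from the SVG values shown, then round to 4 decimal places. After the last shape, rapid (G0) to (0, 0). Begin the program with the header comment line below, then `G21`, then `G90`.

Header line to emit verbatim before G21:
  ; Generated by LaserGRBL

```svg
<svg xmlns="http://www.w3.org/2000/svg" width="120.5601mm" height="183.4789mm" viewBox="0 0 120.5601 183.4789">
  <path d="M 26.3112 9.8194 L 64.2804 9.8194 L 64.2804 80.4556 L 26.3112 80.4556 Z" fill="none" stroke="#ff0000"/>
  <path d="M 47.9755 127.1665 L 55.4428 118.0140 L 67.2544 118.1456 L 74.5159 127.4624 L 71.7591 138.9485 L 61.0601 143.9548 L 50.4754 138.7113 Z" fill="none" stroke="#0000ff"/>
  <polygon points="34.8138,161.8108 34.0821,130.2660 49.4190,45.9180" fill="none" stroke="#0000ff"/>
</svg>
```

1 u = 1 mm; y_m = 183.4789 − y.

[1] `<path>` rectangle, #ff0000→cut S895 F1202: (26.3112,173.6595) → (64.2804,173.6595) → (64.2804,103.0233) → (26.3112,103.0233) → (26.3112,173.6595) (closed)

[2] `<path>` regular polygon, #0000ff→engrave S296 F2982: (47.9755,56.3124) → (55.4428,65.4649) → (67.2544,65.3333) → (74.5159,56.0165) → (71.7591,44.5304) → (61.0601,39.5241) → (50.4754,44.7676) → (47.9755,56.3124) (closed)

[3] `<polygon>` closed polygon, #0000ff→engrave S296 F2982: (34.8138,21.6681) → (34.0821,53.2129) → (49.4190,137.5609) → (34.8138,21.6681) (closed)

; Generated by LaserGRBL
G21
G90
G0 X26.3112 Y173.6595
M3 S895
G01 X64.2804 Y173.6595 F1202
G01 X64.2804 Y103.0233
G01 X26.3112 Y103.0233
G01 X26.3112 Y173.6595
G0 X47.9755 Y56.3124
M3 S296
G01 X55.4428 Y65.4649 F2982
G01 X67.2544 Y65.3333
G01 X74.5159 Y56.0165
G01 X71.7591 Y44.5304
G01 X61.0601 Y39.5241
G01 X50.4754 Y44.7676
G01 X47.9755 Y56.3124
G0 X34.8138 Y21.6681
M3 S296
G01 X34.0821 Y53.2129 F2982
G01 X49.4190 Y137.5609
G01 X34.8138 Y21.6681
M5
G0 X0.0000 Y0.0000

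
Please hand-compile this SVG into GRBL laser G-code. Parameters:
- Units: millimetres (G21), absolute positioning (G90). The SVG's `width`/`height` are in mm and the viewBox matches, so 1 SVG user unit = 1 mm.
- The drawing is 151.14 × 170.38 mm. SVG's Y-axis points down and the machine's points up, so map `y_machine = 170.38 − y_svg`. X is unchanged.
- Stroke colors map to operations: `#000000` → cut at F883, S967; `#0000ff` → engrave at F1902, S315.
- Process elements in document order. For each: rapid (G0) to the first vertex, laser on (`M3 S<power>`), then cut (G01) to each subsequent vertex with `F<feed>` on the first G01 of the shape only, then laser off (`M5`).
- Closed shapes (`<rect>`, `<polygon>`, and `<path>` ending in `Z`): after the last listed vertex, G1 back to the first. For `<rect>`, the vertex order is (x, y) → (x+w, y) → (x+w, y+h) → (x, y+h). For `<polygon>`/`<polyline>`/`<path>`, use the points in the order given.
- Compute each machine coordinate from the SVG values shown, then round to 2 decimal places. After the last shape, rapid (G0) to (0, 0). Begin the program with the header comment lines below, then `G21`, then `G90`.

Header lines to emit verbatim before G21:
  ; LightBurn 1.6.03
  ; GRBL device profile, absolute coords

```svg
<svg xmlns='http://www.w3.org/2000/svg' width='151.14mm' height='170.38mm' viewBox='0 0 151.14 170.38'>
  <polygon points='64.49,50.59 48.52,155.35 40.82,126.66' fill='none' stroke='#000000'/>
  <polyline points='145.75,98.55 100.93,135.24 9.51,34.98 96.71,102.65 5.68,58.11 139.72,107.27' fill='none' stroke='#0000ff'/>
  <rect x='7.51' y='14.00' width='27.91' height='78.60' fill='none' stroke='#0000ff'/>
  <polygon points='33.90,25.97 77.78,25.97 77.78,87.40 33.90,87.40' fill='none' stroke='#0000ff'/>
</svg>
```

Since the viewBox matches the mm dimensions, user units are millimetres directly. The only transform is the Y-flip y_m = 170.38 − y_svg.

Shape 1 is a closed polygon drawn with `<polygon>`. Its stroke #000000 means cut at S967, F883. After flipping Y the toolpath is (64.49,119.79) → (48.52,15.03) → (40.82,43.72) → (64.49,119.79), returning to the start.

Shape 2 is a open polyline drawn with `<polyline>`. Its stroke #0000ff means engrave at S315, F1902. After flipping Y the toolpath is (145.75,71.83) → (100.93,35.14) → (9.51,135.40) → (96.71,67.73) → (5.68,112.27) → (139.72,63.11).

Shape 3 is a rectangle drawn with `<rect>`. Its stroke #0000ff means engrave at S315, F1902. After flipping Y the toolpath is (7.51,156.38) → (35.42,156.38) → (35.42,77.78) → (7.51,77.78) → (7.51,156.38), returning to the start.

Shape 4 is a rectangle drawn with `<polygon>`. Its stroke #0000ff means engrave at S315, F1902. After flipping Y the toolpath is (33.90,144.41) → (77.78,144.41) → (77.78,82.98) → (33.90,82.98) → (33.90,144.41), returning to the start.

; LightBurn 1.6.03
; GRBL device profile, absolute coords
G21
G90
G0 X64.49 Y119.79
M3 S967
G01 X48.52 Y15.03 F883
G01 X40.82 Y43.72
G01 X64.49 Y119.79
M5
G0 X145.75 Y71.83
M3 S315
G01 X100.93 Y35.14 F1902
G01 X9.51 Y135.40
G01 X96.71 Y67.73
G01 X5.68 Y112.27
G01 X139.72 Y63.11
M5
G0 X7.51 Y156.38
M3 S315
G01 X35.42 Y156.38 F1902
G01 X35.42 Y77.78
G01 X7.51 Y77.78
G01 X7.51 Y156.38
M5
G0 X33.90 Y144.41
M3 S315
G01 X77.78 Y144.41 F1902
G01 X77.78 Y82.98
G01 X33.90 Y82.98
G01 X33.90 Y144.41
M5
G0 X0.00 Y0.00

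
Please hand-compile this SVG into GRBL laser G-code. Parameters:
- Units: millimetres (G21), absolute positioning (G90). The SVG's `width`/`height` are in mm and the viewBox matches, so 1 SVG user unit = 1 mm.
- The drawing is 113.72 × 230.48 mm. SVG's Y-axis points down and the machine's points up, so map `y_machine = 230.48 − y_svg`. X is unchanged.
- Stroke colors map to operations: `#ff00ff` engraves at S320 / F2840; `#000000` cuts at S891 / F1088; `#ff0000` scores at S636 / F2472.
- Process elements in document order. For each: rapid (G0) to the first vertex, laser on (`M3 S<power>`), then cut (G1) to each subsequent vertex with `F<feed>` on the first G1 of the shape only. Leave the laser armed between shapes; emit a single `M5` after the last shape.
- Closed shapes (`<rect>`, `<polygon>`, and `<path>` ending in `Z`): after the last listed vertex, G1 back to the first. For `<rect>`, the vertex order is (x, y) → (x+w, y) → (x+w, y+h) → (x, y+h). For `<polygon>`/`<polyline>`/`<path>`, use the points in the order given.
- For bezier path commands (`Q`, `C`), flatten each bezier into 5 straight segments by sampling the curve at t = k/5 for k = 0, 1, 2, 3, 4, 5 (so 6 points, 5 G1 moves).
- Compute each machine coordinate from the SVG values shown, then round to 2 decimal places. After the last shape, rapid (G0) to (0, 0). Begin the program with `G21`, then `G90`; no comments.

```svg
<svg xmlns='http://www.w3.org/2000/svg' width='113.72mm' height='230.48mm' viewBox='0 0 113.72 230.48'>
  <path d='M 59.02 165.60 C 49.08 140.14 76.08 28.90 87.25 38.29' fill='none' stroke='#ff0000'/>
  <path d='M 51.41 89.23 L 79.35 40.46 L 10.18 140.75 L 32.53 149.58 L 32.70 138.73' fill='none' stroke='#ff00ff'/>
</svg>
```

G21
G90
G0 X59.02 Y64.88
M3 S636
G1 X57.07 Y88.80 F2472
G1 X61.45 Y123.40
G1 X69.62 Y158.77
G1 X79.07 Y185.00
G1 X87.25 Y192.19
G0 X51.41 Y141.25
M3 S320
G1 X79.35 Y190.02 F2840
G1 X10.18 Y89.73
G1 X32.53 Y80.90
G1 X32.70 Y91.75
M5
G0 X0.00 Y0.00

viewBox `0 0 113.72 230.48` with mm width/height → 1 unit = 1 mm. Flip: y_m = 230.48 − y_svg.

**Shape 1** — `<path>` cubic bezier, stroke `#ff0000` → score (S636, F2472). Control points (SVG): P0=(59.02,165.60), P1=(49.08,140.14), P2=(76.08,28.90), P3=(87.25,38.29); sampled at t=k/5. Machine vertices: (59.02,64.88) → (57.07,88.80) → (61.45,123.40) → (69.62,158.77) → (79.07,185.00) → (87.25,192.19). Open path.

**Shape 2** — `<path>` open polyline, stroke `#ff00ff` → engrave (S320, F2840). Machine vertices: (51.41,141.25) → (79.35,190.02) → (10.18,89.73) → (32.53,80.90) → (32.70,91.75). Open path.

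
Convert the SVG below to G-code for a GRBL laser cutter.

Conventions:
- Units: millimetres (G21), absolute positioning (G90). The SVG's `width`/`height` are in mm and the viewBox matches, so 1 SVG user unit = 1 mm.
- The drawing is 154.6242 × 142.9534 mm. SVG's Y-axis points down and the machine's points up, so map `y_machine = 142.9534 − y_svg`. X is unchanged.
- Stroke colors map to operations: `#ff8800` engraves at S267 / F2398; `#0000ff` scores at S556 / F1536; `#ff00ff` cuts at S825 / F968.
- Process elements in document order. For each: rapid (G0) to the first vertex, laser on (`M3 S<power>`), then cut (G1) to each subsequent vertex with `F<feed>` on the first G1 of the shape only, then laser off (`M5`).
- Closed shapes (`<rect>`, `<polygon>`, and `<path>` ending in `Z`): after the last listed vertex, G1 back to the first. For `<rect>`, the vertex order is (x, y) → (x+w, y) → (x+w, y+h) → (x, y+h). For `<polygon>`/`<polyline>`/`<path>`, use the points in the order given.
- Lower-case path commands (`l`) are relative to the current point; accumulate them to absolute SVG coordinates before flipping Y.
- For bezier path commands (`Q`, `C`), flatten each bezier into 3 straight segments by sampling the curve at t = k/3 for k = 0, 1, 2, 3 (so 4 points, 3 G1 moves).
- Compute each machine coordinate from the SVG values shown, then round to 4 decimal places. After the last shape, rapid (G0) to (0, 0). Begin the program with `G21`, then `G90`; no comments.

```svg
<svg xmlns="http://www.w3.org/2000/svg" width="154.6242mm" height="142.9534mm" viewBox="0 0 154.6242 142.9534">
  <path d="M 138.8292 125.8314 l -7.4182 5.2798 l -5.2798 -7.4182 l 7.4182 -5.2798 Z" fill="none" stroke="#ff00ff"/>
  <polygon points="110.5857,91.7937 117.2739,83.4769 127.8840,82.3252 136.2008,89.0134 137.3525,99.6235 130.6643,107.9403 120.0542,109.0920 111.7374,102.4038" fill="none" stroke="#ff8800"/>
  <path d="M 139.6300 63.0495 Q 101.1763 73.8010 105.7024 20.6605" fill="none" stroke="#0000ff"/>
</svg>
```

Since the viewBox matches the mm dimensions, user units are millimetres directly. The only transform is the Y-flip y_m = 142.9534 − y_svg.

Shape 1 is a regular polygon drawn with `<path>`. Its stroke #ff00ff means cut at S825, F968. After flipping Y the toolpath is (138.8292,17.1220) → (131.4110,11.8422) → (126.1312,19.2604) → (133.5494,24.5402) → (138.8292,17.1220), returning to the start.

Shape 2 is a regular polygon drawn with `<polygon>`. Its stroke #ff8800 means engrave at S267, F2398. After flipping Y the toolpath is (110.5857,51.1597) → (117.2739,59.4765) → (127.8840,60.6282) → (136.2008,53.9400) → (137.3525,43.3299) → (130.6643,35.0131) → (120.0542,33.8614) → (111.7374,40.5496) → (110.5857,51.1597), returning to the start.

Shape 3 is a quadratic bezier drawn with `<path>`. Its stroke #0000ff means score at S556, F1536. After flipping Y the toolpath is (139.6300,79.9039) → (118.7697,79.8353) → (107.4605,93.9650) → (105.7024,122.2929).

G21
G90
G0 X138.8292 Y17.1220
M3 S825
G1 X131.4110 Y11.8422 F968
G1 X126.1312 Y19.2604
G1 X133.5494 Y24.5402
G1 X138.8292 Y17.1220
M5
G0 X110.5857 Y51.1597
M3 S267
G1 X117.2739 Y59.4765 F2398
G1 X127.8840 Y60.6282
G1 X136.2008 Y53.9400
G1 X137.3525 Y43.3299
G1 X130.6643 Y35.0131
G1 X120.0542 Y33.8614
G1 X111.7374 Y40.5496
G1 X110.5857 Y51.1597
M5
G0 X139.6300 Y79.9039
M3 S556
G1 X118.7697 Y79.8353 F1536
G1 X107.4605 Y93.9650
G1 X105.7024 Y122.2929
M5
G0 X0.0000 Y0.0000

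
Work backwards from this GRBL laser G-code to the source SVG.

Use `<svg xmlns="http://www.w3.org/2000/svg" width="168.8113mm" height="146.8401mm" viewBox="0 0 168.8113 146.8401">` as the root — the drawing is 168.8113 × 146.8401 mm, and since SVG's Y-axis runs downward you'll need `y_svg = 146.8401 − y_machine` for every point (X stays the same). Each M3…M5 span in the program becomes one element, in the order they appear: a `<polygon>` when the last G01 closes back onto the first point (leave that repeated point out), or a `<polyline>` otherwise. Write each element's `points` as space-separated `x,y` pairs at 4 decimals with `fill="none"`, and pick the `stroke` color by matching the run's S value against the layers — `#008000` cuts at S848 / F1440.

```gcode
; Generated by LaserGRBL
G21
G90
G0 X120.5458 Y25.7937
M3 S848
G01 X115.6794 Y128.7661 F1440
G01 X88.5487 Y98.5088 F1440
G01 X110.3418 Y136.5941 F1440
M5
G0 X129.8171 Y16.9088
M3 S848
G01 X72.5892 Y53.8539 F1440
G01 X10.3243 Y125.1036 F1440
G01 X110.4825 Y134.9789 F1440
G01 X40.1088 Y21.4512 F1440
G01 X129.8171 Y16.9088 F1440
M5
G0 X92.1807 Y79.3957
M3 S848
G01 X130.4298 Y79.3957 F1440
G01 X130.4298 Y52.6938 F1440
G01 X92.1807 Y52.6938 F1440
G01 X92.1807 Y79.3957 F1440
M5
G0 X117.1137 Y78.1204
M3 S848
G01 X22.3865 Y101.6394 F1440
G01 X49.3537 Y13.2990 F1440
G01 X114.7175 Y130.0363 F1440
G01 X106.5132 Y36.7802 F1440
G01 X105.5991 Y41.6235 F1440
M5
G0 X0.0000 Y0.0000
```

<svg xmlns="http://www.w3.org/2000/svg" width="168.8113mm" height="146.8401mm" viewBox="0 0 168.8113 146.8401">
  <polyline points="120.5458,121.0464 115.6794,18.0740 88.5487,48.3313 110.3418,10.2460" fill="none" stroke="#008000"/>
  <polygon points="129.8171,129.9313 72.5892,92.9862 10.3243,21.7365 110.4825,11.8612 40.1088,125.3889" fill="none" stroke="#008000"/>
  <polygon points="92.1807,67.4444 130.4298,67.4444 130.4298,94.1463 92.1807,94.1463" fill="none" stroke="#008000"/>
  <polyline points="117.1137,68.7197 22.3865,45.2007 49.3537,133.5411 114.7175,16.8038 106.5132,110.0599 105.5991,105.2166" fill="none" stroke="#008000"/>
</svg>

y_svg = 146.8401 − y_m. Every run uses S848, so all elements get stroke `#008000` (cut).

[1] open run; points: 120.5458,121.0464 115.6794,18.0740 88.5487,48.3313 110.3418,10.2460

[2] closed run; points: 129.8171,129.9313 72.5892,92.9862 10.3243,21.7365 110.4825,11.8612 40.1088,125.3889

[3] closed run; points: 92.1807,67.4444 130.4298,67.4444 130.4298,94.1463 92.1807,94.1463

[4] open run; points: 117.1137,68.7197 22.3865,45.2007 49.3537,133.5411 114.7175,16.8038 106.5132,110.0599 105.5991,105.2166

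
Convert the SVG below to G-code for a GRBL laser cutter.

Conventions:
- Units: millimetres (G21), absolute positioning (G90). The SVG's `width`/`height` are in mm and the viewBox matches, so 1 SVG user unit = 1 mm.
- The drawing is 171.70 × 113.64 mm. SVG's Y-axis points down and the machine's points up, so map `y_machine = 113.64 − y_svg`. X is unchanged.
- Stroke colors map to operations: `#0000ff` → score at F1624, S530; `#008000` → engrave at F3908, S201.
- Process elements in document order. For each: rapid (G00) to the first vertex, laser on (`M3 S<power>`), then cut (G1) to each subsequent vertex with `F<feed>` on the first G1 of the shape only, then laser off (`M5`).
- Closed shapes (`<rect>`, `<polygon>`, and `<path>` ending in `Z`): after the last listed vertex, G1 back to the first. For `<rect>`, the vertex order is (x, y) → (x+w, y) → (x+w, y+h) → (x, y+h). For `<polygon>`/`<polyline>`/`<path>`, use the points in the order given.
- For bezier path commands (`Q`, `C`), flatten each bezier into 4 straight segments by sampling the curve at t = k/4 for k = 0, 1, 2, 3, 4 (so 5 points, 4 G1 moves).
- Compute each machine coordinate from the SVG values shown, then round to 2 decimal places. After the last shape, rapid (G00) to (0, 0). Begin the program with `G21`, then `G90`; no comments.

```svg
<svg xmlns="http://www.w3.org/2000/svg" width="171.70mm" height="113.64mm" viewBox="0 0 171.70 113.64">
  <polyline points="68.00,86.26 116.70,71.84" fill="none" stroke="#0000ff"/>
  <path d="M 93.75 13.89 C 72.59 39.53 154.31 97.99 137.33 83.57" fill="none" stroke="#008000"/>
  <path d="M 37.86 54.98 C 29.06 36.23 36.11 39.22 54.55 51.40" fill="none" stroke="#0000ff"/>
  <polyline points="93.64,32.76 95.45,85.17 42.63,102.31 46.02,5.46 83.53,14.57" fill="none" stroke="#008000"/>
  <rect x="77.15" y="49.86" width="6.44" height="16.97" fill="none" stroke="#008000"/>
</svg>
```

Since the viewBox matches the mm dimensions, user units are millimetres directly. The only transform is the Y-flip y_m = 113.64 − y_svg.

Shape 1 is a line segment drawn with `<polyline>`. Its stroke #0000ff means score at S530, F1624. After flipping Y the toolpath is (68.00,27.38) → (116.70,41.80).

Shape 2 is a cubic bezier drawn with `<path>`. Its stroke #008000 means engrave at S201, F3908. After flipping Y the toolpath is (93.75,99.75) → (94.02,76.02) → (113.97,49.89) → (134.71,31.27) → (137.33,30.07).

Shape 3 is a cubic bezier drawn with `<path>`. Its stroke #0000ff means score at S530, F1624. After flipping Y the toolpath is (37.86,58.66) → (34.16,68.84) → (35.99,72.05) → (42.93,69.46) → (54.55,62.24).

Shape 4 is a open polyline drawn with `<polyline>`. Its stroke #008000 means engrave at S201, F3908. After flipping Y the toolpath is (93.64,80.88) → (95.45,28.47) → (42.63,11.33) → (46.02,108.18) → (83.53,99.07).

Shape 5 is a rectangle drawn with `<rect>`. Its stroke #008000 means engrave at S201, F3908. After flipping Y the toolpath is (77.15,63.78) → (83.59,63.78) → (83.59,46.81) → (77.15,46.81) → (77.15,63.78), returning to the start.

G21
G90
G00 X68.00 Y27.38
M3 S530
G1 X116.70 Y41.80 F1624
M5
G00 X93.75 Y99.75
M3 S201
G1 X94.02 Y76.02 F3908
G1 X113.97 Y49.89
G1 X134.71 Y31.27
G1 X137.33 Y30.07
M5
G00 X37.86 Y58.66
M3 S530
G1 X34.16 Y68.84 F1624
G1 X35.99 Y72.05
G1 X42.93 Y69.46
G1 X54.55 Y62.24
M5
G00 X93.64 Y80.88
M3 S201
G1 X95.45 Y28.47 F3908
G1 X42.63 Y11.33
G1 X46.02 Y108.18
G1 X83.53 Y99.07
M5
G00 X77.15 Y63.78
M3 S201
G1 X83.59 Y63.78 F3908
G1 X83.59 Y46.81
G1 X77.15 Y46.81
G1 X77.15 Y63.78
M5
G00 X0.00 Y0.00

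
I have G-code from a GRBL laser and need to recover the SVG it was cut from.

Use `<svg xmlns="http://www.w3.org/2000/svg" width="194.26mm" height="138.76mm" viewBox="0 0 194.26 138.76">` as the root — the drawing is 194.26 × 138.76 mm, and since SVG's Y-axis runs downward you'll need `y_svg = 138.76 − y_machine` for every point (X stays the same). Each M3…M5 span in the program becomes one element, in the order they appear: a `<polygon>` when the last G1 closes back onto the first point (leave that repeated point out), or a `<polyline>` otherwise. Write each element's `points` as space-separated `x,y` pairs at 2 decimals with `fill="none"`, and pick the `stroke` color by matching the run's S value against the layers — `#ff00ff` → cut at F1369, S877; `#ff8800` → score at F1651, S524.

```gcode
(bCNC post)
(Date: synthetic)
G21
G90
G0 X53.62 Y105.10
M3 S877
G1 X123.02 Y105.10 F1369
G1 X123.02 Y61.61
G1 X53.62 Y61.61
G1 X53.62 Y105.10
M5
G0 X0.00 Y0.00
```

y_svg = 138.76 − y_m. Every run uses S877, so all elements get stroke `#ff00ff` (cut).

[1] closed run; points: 53.62,33.66 123.02,33.66 123.02,77.15 53.62,77.15

<svg xmlns="http://www.w3.org/2000/svg" width="194.26mm" height="138.76mm" viewBox="0 0 194.26 138.76">
  <polygon points="53.62,33.66 123.02,33.66 123.02,77.15 53.62,77.15" fill="none" stroke="#ff00ff"/>
</svg>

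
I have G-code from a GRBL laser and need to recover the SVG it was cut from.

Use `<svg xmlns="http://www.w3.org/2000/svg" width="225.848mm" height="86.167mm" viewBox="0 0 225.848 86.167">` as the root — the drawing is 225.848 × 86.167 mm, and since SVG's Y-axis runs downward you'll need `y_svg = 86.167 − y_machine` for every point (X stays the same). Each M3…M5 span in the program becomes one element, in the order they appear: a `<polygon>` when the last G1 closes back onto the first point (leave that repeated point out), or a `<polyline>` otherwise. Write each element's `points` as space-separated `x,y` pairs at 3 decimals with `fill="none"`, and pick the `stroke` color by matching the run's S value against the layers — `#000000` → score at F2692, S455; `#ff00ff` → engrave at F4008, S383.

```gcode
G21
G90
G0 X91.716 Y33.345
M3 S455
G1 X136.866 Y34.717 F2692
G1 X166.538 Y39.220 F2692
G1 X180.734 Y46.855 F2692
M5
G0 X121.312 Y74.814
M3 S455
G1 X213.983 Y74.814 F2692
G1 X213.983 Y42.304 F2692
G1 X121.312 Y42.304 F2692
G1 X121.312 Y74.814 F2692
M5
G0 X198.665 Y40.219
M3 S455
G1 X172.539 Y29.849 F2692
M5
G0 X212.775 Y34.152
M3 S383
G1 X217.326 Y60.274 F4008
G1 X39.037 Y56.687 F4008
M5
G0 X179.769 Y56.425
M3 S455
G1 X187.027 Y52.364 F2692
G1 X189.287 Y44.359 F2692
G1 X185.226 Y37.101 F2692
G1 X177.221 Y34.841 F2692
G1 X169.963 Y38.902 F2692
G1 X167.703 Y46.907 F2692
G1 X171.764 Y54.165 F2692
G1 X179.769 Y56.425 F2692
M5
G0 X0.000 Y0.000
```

y_svg = 86.167 − y_m.

[1] S455→`#000000` (score); open run; points: 91.716,52.822 136.866,51.450 166.538,46.947 180.734,39.312

[2] S455→`#000000` (score); closed run; points: 121.312,11.353 213.983,11.353 213.983,43.863 121.312,43.863

[3] S455→`#000000` (score); open run; points: 198.665,45.948 172.539,56.318

[4] S383→`#ff00ff` (engrave); open run; points: 212.775,52.015 217.326,25.893 39.037,29.480

[5] S455→`#000000` (score); closed run; points: 179.769,29.742 187.027,33.803 189.287,41.808 185.226,49.066 177.221,51.326 169.963,47.265 167.703,39.260 171.764,32.002

<svg xmlns="http://www.w3.org/2000/svg" width="225.848mm" height="86.167mm" viewBox="0 0 225.848 86.167">
  <polyline points="91.716,52.822 136.866,51.450 166.538,46.947 180.734,39.312" fill="none" stroke="#000000"/>
  <polygon points="121.312,11.353 213.983,11.353 213.983,43.863 121.312,43.863" fill="none" stroke="#000000"/>
  <polyline points="198.665,45.948 172.539,56.318" fill="none" stroke="#000000"/>
  <polyline points="212.775,52.015 217.326,25.893 39.037,29.480" fill="none" stroke="#ff00ff"/>
  <polygon points="179.769,29.742 187.027,33.803 189.287,41.808 185.226,49.066 177.221,51.326 169.963,47.265 167.703,39.260 171.764,32.002" fill="none" stroke="#000000"/>
</svg>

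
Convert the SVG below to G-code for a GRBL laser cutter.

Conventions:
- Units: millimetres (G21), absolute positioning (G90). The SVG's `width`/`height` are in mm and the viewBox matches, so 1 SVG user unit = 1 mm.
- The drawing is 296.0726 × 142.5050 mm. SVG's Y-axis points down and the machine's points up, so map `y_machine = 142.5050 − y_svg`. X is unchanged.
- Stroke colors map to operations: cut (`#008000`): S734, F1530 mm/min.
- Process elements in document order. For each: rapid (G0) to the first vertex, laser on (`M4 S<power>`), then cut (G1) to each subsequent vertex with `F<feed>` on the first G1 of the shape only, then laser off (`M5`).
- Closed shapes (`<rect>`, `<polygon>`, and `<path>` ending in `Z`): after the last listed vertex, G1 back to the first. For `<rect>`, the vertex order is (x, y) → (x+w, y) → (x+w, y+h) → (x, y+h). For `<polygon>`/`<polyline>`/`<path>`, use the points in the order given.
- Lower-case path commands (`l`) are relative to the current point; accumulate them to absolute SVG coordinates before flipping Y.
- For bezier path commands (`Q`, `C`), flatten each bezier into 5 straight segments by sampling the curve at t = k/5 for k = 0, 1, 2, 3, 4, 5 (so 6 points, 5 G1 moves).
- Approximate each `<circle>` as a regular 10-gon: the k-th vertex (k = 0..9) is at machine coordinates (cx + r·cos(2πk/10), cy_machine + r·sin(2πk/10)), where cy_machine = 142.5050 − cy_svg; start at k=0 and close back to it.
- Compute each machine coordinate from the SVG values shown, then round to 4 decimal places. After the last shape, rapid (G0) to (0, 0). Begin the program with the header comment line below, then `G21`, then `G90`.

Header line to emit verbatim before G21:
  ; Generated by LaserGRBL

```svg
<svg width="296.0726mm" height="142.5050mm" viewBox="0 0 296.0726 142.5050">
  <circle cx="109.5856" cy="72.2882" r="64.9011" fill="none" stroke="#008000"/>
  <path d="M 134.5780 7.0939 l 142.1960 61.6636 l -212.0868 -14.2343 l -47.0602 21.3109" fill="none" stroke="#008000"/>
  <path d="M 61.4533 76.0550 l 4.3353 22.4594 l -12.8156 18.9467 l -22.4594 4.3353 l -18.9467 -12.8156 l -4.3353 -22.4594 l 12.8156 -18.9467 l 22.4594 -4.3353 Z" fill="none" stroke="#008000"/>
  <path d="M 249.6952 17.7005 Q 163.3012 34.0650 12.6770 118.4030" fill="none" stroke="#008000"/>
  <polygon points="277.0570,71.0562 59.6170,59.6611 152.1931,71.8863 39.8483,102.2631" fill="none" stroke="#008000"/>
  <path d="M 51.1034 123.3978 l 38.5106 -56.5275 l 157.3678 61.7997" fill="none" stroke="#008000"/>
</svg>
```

; Generated by LaserGRBL
G21
G90
G0 X174.4867 Y70.2168
M4 S734
G1 X162.0917 Y108.3647 F1530
G1 X129.6411 Y131.9414
G1 X89.5301 Y131.9414
G1 X57.0795 Y108.3647
G1 X44.6845 Y70.2168
G1 X57.0795 Y32.0689
G1 X89.5301 Y8.4922
G1 X129.6411 Y8.4922
G1 X162.0917 Y32.0689
G1 X174.4867 Y70.2168
M5
G0 X134.5780 Y135.4111
M4 S734
G1 X276.7740 Y73.7475 F1530
G1 X64.6872 Y87.9818
G1 X17.6270 Y66.6709
M5
G0 X61.4533 Y66.4500
M4 S734
G1 X65.7886 Y43.9906 F1530
G1 X52.9730 Y25.0439
G1 X30.5136 Y20.7086
G1 X11.5669 Y33.5242
G1 X7.2316 Y55.9836
G1 X20.0472 Y74.9303
G1 X42.5066 Y79.2656
G1 X61.4533 Y66.4500
M5
G0 X249.6952 Y124.8045
M4 S734
G1 X212.5684 Y115.5398 F1530
G1 X170.3032 Y100.8371
G1 X122.8995 Y80.6966
G1 X70.3575 Y55.1183
G1 X12.6770 Y24.1020
M5
G0 X277.0570 Y71.4488
M4 S734
G1 X59.6170 Y82.8439 F1530
G1 X152.1931 Y70.6187
G1 X39.8483 Y40.2419
G1 X277.0570 Y71.4488
M5
G0 X51.1034 Y19.1072
M4 S734
G1 X89.6140 Y75.6347 F1530
G1 X246.9818 Y13.8350
M5
G0 X0.0000 Y0.0000

viewBox `0 0 296.0726 142.5050` with mm width/height → 1 unit = 1 mm. Flip: y_m = 142.5050 − y_svg.

**Shape 1** — `<circle>` circle, stroke `#008000` → cut (S734, F1530). Machine vertices: (174.4867,70.2168) → (162.0917,108.3647) → (129.6411,131.9414) → (89.5301,131.9414) → (57.0795,108.3647) → (44.6845,70.2168) → (57.0795,32.0689) → (89.5301,8.4922) → (129.6411,8.4922) → (162.0917,32.0689) → (174.4867,70.2168). Closed: final G1 returns to the first vertex.

**Shape 2** — `<path>` open polyline, stroke `#008000` → cut (S734, F1530). Machine vertices: (134.5780,135.4111) → (276.7740,73.7475) → (64.6872,87.9818) → (17.6270,66.6709). Open path.

**Shape 3** — `<path>` regular polygon, stroke `#008000` → cut (S734, F1530). Machine vertices: (61.4533,66.4500) → (65.7886,43.9906) → (52.9730,25.0439) → (30.5136,20.7086) → (11.5669,33.5242) → (7.2316,55.9836) → (20.0472,74.9303) → (42.5066,79.2656) → (61.4533,66.4500). Closed: final G1 returns to the first vertex.

**Shape 4** — `<path>` quadratic bezier, stroke `#008000` → cut (S734, F1530). Control points (SVG): P0=(249.6952,17.7005), P1=(163.3012,34.0650), P2=(12.6770,118.4030); sampled at t=k/5. Machine vertices: (249.6952,124.8045) → (212.5684,115.5398) → (170.3032,100.8371) → (122.8995,80.6966) → (70.3575,55.1183) → (12.6770,24.1020). Open path.

**Shape 5** — `<polygon>` closed polygon, stroke `#008000` → cut (S734, F1530). Machine vertices: (277.0570,71.4488) → (59.6170,82.8439) → (152.1931,70.6187) → (39.8483,40.2419) → (277.0570,71.4488). Closed: final G1 returns to the first vertex.

**Shape 6** — `<path>` open polyline, stroke `#008000` → cut (S734, F1530). Machine vertices: (51.1034,19.1072) → (89.6140,75.6347) → (246.9818,13.8350). Open path.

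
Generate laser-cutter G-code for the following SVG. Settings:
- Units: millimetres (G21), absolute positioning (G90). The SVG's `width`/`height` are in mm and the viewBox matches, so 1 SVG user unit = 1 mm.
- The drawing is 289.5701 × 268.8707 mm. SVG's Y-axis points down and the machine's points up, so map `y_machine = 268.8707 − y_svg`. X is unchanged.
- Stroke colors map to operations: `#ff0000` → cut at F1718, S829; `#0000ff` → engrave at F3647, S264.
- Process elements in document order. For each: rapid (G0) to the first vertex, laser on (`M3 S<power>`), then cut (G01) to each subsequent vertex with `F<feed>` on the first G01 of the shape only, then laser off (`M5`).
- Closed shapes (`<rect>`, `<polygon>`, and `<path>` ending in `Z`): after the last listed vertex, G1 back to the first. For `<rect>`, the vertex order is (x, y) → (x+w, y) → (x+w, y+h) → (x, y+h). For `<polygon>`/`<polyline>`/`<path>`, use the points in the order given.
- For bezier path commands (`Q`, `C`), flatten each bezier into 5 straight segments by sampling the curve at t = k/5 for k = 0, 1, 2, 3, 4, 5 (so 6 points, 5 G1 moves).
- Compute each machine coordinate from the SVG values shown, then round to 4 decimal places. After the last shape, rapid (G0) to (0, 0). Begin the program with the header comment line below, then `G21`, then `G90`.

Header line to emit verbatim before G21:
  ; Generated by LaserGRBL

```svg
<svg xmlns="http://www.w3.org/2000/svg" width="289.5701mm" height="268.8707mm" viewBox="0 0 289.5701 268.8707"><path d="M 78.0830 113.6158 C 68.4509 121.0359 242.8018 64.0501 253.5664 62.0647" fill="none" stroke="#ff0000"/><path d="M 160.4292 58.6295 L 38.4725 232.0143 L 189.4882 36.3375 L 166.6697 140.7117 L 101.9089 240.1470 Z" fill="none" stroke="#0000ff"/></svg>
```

Since the viewBox matches the mm dimensions, user units are millimetres directly. The only transform is the Y-flip y_m = 268.8707 − y_svg.

Shape 1 is a cubic bezier drawn with `<path>`. Its stroke #ff0000 means cut at S829, F1718. After flipping Y the toolpath is (78.0830,155.2549) → (91.6011,157.5763) → (132.5919,169.6236) → (184.3719,185.6653) → (230.2578,199.9700) → (253.5664,206.8060).

Shape 2 is a closed polygon drawn with `<path>`. Its stroke #0000ff means engrave at S264, F3647. After flipping Y the toolpath is (160.4292,210.2412) → (38.4725,36.8564) → (189.4882,232.5332) → (166.6697,128.1590) → (101.9089,28.7237) → (160.4292,210.2412), returning to the start.

; Generated by LaserGRBL
G21
G90
G0 X78.0830 Y155.2549
M3 S829
G01 X91.6011 Y157.5763 F1718
G01 X132.5919 Y169.6236
G01 X184.3719 Y185.6653
G01 X230.2578 Y199.9700
G01 X253.5664 Y206.8060
M5
G0 X160.4292 Y210.2412
M3 S264
G01 X38.4725 Y36.8564 F3647
G01 X189.4882 Y232.5332
G01 X166.6697 Y128.1590
G01 X101.9089 Y28.7237
G01 X160.4292 Y210.2412
M5
G0 X0.0000 Y0.0000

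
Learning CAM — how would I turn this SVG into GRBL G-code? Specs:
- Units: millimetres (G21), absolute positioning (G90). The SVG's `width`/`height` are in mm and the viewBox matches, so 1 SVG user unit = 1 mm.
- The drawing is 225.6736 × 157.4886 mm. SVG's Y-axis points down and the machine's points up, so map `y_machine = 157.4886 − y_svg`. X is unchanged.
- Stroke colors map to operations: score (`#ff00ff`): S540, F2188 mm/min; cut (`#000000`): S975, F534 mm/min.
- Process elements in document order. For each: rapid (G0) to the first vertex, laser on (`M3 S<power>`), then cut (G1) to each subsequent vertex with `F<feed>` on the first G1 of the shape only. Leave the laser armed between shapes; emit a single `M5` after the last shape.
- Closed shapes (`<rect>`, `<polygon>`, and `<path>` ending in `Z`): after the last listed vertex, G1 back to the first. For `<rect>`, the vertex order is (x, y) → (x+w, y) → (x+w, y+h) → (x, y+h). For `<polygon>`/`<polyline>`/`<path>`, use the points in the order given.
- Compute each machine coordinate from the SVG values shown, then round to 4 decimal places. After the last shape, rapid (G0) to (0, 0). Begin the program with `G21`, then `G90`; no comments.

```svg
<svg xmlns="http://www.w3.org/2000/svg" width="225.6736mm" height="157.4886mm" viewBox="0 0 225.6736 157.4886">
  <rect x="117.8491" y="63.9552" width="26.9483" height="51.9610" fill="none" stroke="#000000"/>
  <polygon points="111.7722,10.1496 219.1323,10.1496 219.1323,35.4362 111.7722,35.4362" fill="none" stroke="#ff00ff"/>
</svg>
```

G21
G90
G0 X117.8491 Y93.5334
M3 S975
G1 X144.7974 Y93.5334 F534
G1 X144.7974 Y41.5724
G1 X117.8491 Y41.5724
G1 X117.8491 Y93.5334
G0 X111.7722 Y147.3390
M3 S540
G1 X219.1323 Y147.3390 F2188
G1 X219.1323 Y122.0524
G1 X111.7722 Y122.0524
G1 X111.7722 Y147.3390
M5
G0 X0.0000 Y0.0000

viewBox `0 0 225.6736 157.4886` with mm width/height → 1 unit = 1 mm. Flip: y_m = 157.4886 − y_svg.

**Shape 1** — `<rect>` rectangle, stroke `#000000` → cut (S975, F534). Machine vertices: (117.8491,93.5334) → (144.7974,93.5334) → (144.7974,41.5724) → (117.8491,41.5724) → (117.8491,93.5334). Closed: final G1 returns to the first vertex.

**Shape 2** — `<polygon>` rectangle, stroke `#ff00ff` → score (S540, F2188). Machine vertices: (111.7722,147.3390) → (219.1323,147.3390) → (219.1323,122.0524) → (111.7722,122.0524) → (111.7722,147.3390). Closed: final G1 returns to the first vertex.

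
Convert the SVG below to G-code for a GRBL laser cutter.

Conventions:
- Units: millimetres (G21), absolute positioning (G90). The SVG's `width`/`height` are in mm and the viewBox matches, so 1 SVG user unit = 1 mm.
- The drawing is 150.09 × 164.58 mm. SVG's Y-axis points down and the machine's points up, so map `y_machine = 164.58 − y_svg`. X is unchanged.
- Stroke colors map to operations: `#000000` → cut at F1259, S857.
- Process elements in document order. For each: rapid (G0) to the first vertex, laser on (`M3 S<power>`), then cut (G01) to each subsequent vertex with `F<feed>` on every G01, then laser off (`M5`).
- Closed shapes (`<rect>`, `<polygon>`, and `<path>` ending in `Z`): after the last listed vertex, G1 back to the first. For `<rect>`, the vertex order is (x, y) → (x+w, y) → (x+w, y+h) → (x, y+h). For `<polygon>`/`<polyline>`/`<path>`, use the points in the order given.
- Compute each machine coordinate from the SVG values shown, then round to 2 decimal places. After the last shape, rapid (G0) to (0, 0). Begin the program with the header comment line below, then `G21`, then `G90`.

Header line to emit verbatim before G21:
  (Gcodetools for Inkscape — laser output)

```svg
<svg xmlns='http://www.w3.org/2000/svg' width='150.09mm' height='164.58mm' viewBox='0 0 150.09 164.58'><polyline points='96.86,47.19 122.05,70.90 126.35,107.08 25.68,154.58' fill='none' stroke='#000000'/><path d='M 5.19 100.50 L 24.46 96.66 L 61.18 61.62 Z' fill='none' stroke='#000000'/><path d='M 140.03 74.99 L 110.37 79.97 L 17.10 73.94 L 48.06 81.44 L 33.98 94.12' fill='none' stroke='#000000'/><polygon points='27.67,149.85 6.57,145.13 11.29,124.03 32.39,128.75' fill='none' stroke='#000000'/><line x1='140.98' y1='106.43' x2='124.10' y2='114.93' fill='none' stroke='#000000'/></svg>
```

(Gcodetools for Inkscape — laser output)
G21
G90
G0 X96.86 Y117.39
M3 S857
G01 X122.05 Y93.68 F1259
G01 X126.35 Y57.50 F1259
G01 X25.68 Y10.00 F1259
M5
G0 X5.19 Y64.08
M3 S857
G01 X24.46 Y67.92 F1259
G01 X61.18 Y102.96 F1259
G01 X5.19 Y64.08 F1259
M5
G0 X140.03 Y89.59
M3 S857
G01 X110.37 Y84.61 F1259
G01 X17.10 Y90.64 F1259
G01 X48.06 Y83.14 F1259
G01 X33.98 Y70.46 F1259
M5
G0 X27.67 Y14.73
M3 S857
G01 X6.57 Y19.45 F1259
G01 X11.29 Y40.55 F1259
G01 X32.39 Y35.83 F1259
G01 X27.67 Y14.73 F1259
M5
G0 X140.98 Y58.15
M3 S857
G01 X124.10 Y49.65 F1259
M5
G0 X0.00 Y0.00

viewBox `0 0 150.09 164.58` with mm width/height → 1 unit = 1 mm. Flip: y_m = 164.58 − y_svg.

**Shape 1** — `<polyline>` open polyline, stroke `#000000` → cut (S857, F1259). Machine vertices: (96.86,117.39) → (122.05,93.68) → (126.35,57.50) → (25.68,10.00). Open path.

**Shape 2** — `<path>` closed polygon, stroke `#000000` → cut (S857, F1259). Machine vertices: (5.19,64.08) → (24.46,67.92) → (61.18,102.96) → (5.19,64.08). Closed: final G1 returns to the first vertex.

**Shape 3** — `<path>` open polyline, stroke `#000000` → cut (S857, F1259). Machine vertices: (140.03,89.59) → (110.37,84.61) → (17.10,90.64) → (48.06,83.14) → (33.98,70.46). Open path.

**Shape 4** — `<polygon>` regular polygon, stroke `#000000` → cut (S857, F1259). Machine vertices: (27.67,14.73) → (6.57,19.45) → (11.29,40.55) → (32.39,35.83) → (27.67,14.73). Closed: final G1 returns to the first vertex.

**Shape 5** — `<line>` line segment, stroke `#000000` → cut (S857, F1259). Machine vertices: (140.98,58.15) → (124.10,49.65). Open path.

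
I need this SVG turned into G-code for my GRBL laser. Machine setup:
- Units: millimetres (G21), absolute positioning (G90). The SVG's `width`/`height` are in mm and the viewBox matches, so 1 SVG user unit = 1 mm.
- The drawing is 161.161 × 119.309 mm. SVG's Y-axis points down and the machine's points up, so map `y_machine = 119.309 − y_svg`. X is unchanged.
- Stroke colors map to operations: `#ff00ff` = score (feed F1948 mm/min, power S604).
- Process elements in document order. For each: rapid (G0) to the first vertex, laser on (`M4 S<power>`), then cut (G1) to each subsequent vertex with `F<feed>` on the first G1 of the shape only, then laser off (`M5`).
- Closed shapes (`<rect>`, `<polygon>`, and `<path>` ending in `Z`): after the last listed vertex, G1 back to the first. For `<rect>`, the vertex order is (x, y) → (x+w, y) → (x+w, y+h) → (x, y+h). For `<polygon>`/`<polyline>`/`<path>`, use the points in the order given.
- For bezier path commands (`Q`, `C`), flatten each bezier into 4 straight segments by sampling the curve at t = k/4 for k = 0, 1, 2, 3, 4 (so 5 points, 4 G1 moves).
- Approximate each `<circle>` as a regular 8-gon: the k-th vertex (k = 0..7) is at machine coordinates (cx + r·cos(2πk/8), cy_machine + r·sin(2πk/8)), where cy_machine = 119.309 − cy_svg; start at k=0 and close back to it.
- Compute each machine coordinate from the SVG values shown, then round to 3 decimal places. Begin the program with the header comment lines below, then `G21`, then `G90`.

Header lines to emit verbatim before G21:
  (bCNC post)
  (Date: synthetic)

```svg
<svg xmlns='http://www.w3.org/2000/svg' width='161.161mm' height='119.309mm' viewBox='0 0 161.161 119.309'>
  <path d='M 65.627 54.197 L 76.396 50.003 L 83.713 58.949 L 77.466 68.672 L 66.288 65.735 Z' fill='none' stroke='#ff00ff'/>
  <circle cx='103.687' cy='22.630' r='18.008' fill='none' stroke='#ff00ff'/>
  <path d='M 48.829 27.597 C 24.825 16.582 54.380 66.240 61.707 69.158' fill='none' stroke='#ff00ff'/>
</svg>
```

(bCNC post)
(Date: synthetic)
G21
G90
G0 X65.627 Y65.112
M4 S604
G1 X76.396 Y69.306 F1948
G1 X83.713 Y60.360
G1 X77.466 Y50.637
G1 X66.288 Y53.574
G1 X65.627 Y65.112
M5
G0 X121.695 Y96.679
M4 S604
G1 X116.421 Y109.413 F1948
G1 X103.687 Y114.687
G1 X90.953 Y109.413
G1 X85.679 Y96.679
G1 X90.953 Y83.945
G1 X103.687 Y78.671
G1 X116.421 Y83.945
G1 X121.695 Y96.679
M5
G0 X48.829 Y91.712
M4 S604
G1 X39.684 Y90.275 F1948
G1 X43.519 Y76.156
G1 X53.228 Y59.425
G1 X61.707 Y50.151
M5

1 u = 1 mm; y_m = 119.309 − y.

[1] `<path>` regular polygon, #ff00ff→score S604 F1948: (65.627,65.112) → (76.396,69.306) → (83.713,60.360) → (77.466,50.637) → (66.288,53.574) → (65.627,65.112) (closed)

[2] `<circle>` circle, #ff00ff→score S604 F1948: (121.695,96.679) → (116.421,109.413) → (103.687,114.687) → (90.953,109.413) → (85.679,96.679) → (90.953,83.945) → (103.687,78.671) → (116.421,83.945) → (121.695,96.679) (closed)

[3] `<path>` cubic bezier, #ff00ff→score S604 F1948: (48.829,91.712) → (39.684,90.275) → (43.519,76.156) → (53.228,59.425) → (61.707,50.151)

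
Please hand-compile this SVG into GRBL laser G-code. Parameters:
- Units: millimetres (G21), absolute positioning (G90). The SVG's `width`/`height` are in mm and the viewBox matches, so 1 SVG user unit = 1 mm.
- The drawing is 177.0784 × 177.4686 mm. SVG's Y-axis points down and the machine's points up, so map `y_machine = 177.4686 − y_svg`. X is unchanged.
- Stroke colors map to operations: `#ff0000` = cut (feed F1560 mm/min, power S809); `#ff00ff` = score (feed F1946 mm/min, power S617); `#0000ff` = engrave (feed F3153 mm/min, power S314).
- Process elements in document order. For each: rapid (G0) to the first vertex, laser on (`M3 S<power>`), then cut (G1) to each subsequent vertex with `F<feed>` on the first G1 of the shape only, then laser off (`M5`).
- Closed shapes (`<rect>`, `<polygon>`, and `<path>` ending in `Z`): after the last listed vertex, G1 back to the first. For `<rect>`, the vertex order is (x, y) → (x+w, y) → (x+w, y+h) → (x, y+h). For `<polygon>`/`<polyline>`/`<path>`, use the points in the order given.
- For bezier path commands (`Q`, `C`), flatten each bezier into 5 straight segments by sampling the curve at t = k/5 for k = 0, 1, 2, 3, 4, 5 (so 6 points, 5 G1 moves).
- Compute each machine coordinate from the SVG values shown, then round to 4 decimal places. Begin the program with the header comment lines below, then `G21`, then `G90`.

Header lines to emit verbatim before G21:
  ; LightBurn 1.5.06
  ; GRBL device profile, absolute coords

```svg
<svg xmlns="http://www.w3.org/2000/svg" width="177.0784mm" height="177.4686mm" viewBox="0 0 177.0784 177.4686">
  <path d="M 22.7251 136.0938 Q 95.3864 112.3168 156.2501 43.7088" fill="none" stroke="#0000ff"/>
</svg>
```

Since the viewBox matches the mm dimensions, user units are millimetres directly. The only transform is the Y-flip y_m = 177.4686 − y_svg.

Shape 1 is a quadratic bezier drawn with `<path>`. Its stroke #0000ff means engrave at S314, F3153. After flipping Y the toolpath is (22.7251,41.3748) → (51.3177,52.6788) → (78.9665,67.5694) → (105.6715,86.0464) → (131.4327,108.1098) → (156.2501,133.7598).

; LightBurn 1.5.06
; GRBL device profile, absolute coords
G21
G90
G0 X22.7251 Y41.3748
M3 S314
G1 X51.3177 Y52.6788 F3153
G1 X78.9665 Y67.5694
G1 X105.6715 Y86.0464
G1 X131.4327 Y108.1098
G1 X156.2501 Y133.7598
M5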